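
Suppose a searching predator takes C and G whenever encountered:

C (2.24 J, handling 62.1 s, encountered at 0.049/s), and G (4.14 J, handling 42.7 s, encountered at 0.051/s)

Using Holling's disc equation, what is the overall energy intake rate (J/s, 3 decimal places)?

0.052 J/s

R = (0.049×2.24 + 0.051×4.14) / (1 + 0.049×62.1 + 0.051×42.7) = 0.3209/6.221 = 0.05159 J/s.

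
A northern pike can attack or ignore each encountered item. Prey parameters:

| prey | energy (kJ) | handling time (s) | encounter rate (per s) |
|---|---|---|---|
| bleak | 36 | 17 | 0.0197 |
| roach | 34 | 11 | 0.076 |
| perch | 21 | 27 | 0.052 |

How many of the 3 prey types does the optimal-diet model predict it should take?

Rank by E/h (kJ/s): roach 3.09, bleak 2.12, perch 0.778. Include each in turn until the next type's E/h falls below the running intake rate.
Rate on top 1: 1.407. bleak: 2.12 > 1.407 → include.
Rate on top 2: 1.517. perch: 0.778 < 1.517 → exclude; stop.
Optimal diet: roach, bleak — 2 of 3 types.

2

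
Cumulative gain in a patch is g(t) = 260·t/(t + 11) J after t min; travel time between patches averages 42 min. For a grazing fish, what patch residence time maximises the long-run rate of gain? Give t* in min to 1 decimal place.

21.5 min

By the marginal value theorem, leave when the instantaneous gain rate g'(t) equals the habitat-wide average g(t)/(T + t).
g'(t) = 260·11/(t + 11)². Setting 260·11/(t+11)² = 260t/[(t+11)(42+t)] gives 11(42+t) = t(t+11), so t² = 11×42 = 462.
t* = √462 = 21.49 min.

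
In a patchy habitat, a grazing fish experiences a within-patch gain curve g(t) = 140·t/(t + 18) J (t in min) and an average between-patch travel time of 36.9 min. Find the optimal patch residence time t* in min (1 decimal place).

25.8 min

Optimal t* satisfies g'(t*) = g(t*)/(T + t*).
g'(t) = 140·18/(t + 18)². Setting 140·18/(t+18)² = 140t/[(t+18)(36.9+t)] gives 18(36.9+t) = t(t+18), so t² = 18×36.9 = 664.2.
t* = √664.2 = 25.77 min.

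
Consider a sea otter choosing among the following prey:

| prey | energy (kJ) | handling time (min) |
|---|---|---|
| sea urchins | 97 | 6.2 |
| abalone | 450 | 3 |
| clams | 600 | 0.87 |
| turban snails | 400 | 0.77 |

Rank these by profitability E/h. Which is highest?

clams

Profitability E/h (kJ/min): sea urchins = 97/6.2 = 15.6, abalone = 450/3 = 150, clams = 600/0.87 = 690, turban snails = 400/0.77 = 519.
Ranked: clams > turban snails > abalone > sea urchins.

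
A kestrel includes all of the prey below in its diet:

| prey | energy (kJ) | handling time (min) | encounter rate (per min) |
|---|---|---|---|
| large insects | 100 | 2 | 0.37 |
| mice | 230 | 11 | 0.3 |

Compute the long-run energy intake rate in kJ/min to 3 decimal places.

21.032 kJ/min

Energy encountered per unit search time: 0.37×100 + 0.3×230 = 106 kJ/min.
Handling time per unit search time: 0.37×2 + 0.3×11 = 4.04.
Rate = 106/(1 + 4.04) = 21.03 kJ/min.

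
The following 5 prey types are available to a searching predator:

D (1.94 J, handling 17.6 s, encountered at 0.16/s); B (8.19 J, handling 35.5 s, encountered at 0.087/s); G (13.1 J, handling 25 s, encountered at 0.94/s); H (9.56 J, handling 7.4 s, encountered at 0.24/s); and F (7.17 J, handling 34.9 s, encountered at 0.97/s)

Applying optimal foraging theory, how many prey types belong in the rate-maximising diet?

Rank by E/h (J/s): H 1.29, G 0.524, B 0.231, F 0.205, D 0.11. Include each in turn until the next type's E/h falls below the running intake rate.
Rate on top 1: 0.8265. G: 0.524 < 0.8265 → exclude; stop.
Optimal diet: H — 1 of 5 types.

1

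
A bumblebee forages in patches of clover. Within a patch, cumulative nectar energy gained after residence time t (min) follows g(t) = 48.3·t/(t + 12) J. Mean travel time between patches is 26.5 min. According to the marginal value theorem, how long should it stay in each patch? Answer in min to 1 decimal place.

17.8 min

Optimal t* satisfies g'(t*) = g(t*)/(T + t*).
g'(t) = 48.3·12/(t + 12)². Setting 48.3·12/(t+12)² = 48.3t/[(t+12)(26.5+t)] gives 12(26.5+t) = t(t+12), so t² = 12×26.5 = 318.
t* = √318 = 17.83 min.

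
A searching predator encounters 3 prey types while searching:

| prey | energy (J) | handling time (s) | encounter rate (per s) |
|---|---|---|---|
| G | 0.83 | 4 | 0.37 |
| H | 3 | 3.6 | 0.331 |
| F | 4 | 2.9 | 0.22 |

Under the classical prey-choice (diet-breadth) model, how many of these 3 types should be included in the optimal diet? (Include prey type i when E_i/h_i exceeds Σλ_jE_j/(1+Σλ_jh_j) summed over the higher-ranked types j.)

Rank by E/h (J/s): F 1.38, H 0.833, G 0.207. Include each in turn until the next type's E/h falls below the running intake rate.
Rate on top 1: 0.5372. H: 0.833 > 0.5372 → include.
Rate on top 2: 0.6619. G: 0.207 < 0.6619 → exclude; stop.
Optimal diet: F, H — 2 of 3 types.

2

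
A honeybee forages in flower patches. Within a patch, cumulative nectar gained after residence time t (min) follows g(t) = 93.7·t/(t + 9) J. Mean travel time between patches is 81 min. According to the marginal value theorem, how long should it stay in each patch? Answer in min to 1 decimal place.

27.0 min

Optimal t* satisfies g'(t*) = g(t*)/(T + t*).
g'(t) = 93.7·9/(t + 9)². Setting 93.7·9/(t+9)² = 93.7t/[(t+9)(81+t)] gives 9(81+t) = t(t+9), so t² = 9×81 = 729.
t* = √729 = 27 min.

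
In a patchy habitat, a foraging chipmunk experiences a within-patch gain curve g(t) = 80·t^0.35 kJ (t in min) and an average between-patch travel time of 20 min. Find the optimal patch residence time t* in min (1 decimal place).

10.8 min

By the marginal value theorem, leave when the instantaneous gain rate g'(t) equals the habitat-wide average g(t)/(T + t).
g'(t) = 0.35·80·t^-0.65. Setting 0.35·80·t^-0.65 = 80·t^0.35/(20+t) gives 0.35(20+t) = t, so 0.65·t = 0.35×20.
t* = 0.35×20/0.65 = 10.77 min.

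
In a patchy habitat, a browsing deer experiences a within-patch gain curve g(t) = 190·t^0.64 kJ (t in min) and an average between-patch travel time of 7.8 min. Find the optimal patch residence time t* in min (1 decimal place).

13.9 min

By the marginal value theorem, leave when the instantaneous gain rate g'(t) equals the habitat-wide average g(t)/(T + t).
g'(t) = 0.64·190·t^-0.36. Setting 0.64·190·t^-0.36 = 190·t^0.64/(7.8+t) gives 0.64(7.8+t) = t, so 0.36·t = 0.64×7.8.
t* = 0.64×7.8/0.36 = 13.87 min.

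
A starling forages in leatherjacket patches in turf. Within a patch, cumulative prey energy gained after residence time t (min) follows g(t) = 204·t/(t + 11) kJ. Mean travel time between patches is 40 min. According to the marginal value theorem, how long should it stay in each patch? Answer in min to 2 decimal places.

20.98 min

Maximise g(t)/(T+t): set derivative to zero → g'(t)(T+t) = g(t).
g'(t) = 204·11/(t + 11)². Setting 204·11/(t+11)² = 204t/[(t+11)(40+t)] gives 11(40+t) = t(t+11), so t² = 11×40 = 440.
t* = √440 = 20.98 min.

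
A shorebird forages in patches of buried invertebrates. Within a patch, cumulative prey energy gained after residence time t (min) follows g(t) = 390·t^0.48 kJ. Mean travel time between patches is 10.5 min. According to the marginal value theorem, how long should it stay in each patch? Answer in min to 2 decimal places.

9.69 min

Maximise g(t)/(T+t): set derivative to zero → g'(t)(T+t) = g(t).
g'(t) = 0.48·390·t^-0.52. Setting 0.48·390·t^-0.52 = 390·t^0.48/(10.5+t) gives 0.48(10.5+t) = t, so 0.52·t = 0.48×10.5.
t* = 0.48×10.5/0.52 = 9.692 min.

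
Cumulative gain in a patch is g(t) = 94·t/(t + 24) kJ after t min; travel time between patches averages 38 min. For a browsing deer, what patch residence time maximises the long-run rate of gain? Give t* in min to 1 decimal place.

30.2 min

Maximise g(t)/(T+t): set derivative to zero → g'(t)(T+t) = g(t).
g'(t) = 94·24/(t + 24)². Setting 94·24/(t+24)² = 94t/[(t+24)(38+t)] gives 24(38+t) = t(t+24), so t² = 24×38 = 912.
t* = √912 = 30.2 min.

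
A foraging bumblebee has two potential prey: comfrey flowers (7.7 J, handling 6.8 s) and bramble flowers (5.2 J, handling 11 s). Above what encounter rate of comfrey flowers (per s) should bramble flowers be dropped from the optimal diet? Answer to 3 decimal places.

0.105 per s

At the threshold, the rate on comfrey flowers alone equals the profitability of bramble flowers: λ·7.7/(1 + λ·6.8) = 5.2/11 = 0.4727.
Rearranging, λ(7.7 − 0.4727×6.8) = 0.4727, so λ = 0.4727/4.485 = 0.1054 per s.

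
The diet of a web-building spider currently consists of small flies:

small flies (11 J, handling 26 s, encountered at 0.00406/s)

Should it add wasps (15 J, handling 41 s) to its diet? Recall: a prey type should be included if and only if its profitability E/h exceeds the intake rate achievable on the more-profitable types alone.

On small flies alone, R = ΣλE/(1+Σλh) = 0.04466/1.106 = 0.0404 J/s.
Profitability of wasps: 15/41 = 0.3659 J/s.
0.3659 > 0.0404, so adding wasps raises the average — include it.

Yes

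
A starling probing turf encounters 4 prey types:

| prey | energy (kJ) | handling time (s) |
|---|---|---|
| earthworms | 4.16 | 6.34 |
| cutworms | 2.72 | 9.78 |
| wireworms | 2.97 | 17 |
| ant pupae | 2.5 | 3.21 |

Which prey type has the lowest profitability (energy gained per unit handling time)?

In descending order of E/h:
ant pupae: 2.5/3.21 = 0.779 kJ/s
earthworms: 4.16/6.34 = 0.656 kJ/s
cutworms: 2.72/9.78 = 0.278 kJ/s
wireworms: 2.97/17 = 0.175 kJ/s

wireworms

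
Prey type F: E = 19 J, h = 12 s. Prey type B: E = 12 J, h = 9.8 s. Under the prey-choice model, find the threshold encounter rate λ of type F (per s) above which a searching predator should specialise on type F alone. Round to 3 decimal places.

0.284 per s

Drop type B once their profitability E₂/h₂ falls below the rate achievable on type F alone: E₂/h₂ = λE₁/(1 + λh₁).
Solve for λ: λE₁h₂ = E₂(1 + λh₁) → λ(E₁h₂ − E₂h₁) = E₂ → λ = E₂/(E₁h₂ − E₂h₁).
λ = 12/(19×9.8 − 12×12) = 12/42.2 = 0.2844 per s.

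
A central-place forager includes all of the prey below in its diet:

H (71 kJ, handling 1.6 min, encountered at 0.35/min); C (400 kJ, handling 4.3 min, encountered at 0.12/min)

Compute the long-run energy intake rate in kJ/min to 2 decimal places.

35.09 kJ/min

Energy encountered per unit search time: 0.35×71 + 0.12×400 = 72.85 kJ/min.
Handling time per unit search time: 0.35×1.6 + 0.12×4.3 = 1.076.
Rate = 72.85/(1 + 1.076) = 35.09 kJ/min.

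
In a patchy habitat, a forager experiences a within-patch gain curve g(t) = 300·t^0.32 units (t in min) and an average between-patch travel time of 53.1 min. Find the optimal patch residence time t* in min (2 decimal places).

24.99 min

Maximise g(t)/(T+t): set derivative to zero → g'(t)(T+t) = g(t).
g'(t) = 0.32·300·t^-0.68. Setting 0.32·300·t^-0.68 = 300·t^0.32/(53.1+t) gives 0.32(53.1+t) = t, so 0.68·t = 0.32×53.1.
t* = 0.32×53.1/0.68 = 24.99 min.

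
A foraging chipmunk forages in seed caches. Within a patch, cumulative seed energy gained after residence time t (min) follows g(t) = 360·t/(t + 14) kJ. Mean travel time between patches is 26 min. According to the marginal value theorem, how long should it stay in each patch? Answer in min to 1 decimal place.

19.1 min

Maximise g(t)/(T+t): set derivative to zero → g'(t)(T+t) = g(t).
g'(t) = 360·14/(t + 14)². Setting 360·14/(t+14)² = 360t/[(t+14)(26+t)] gives 14(26+t) = t(t+14), so t² = 14×26 = 364.
t* = √364 = 19.08 min.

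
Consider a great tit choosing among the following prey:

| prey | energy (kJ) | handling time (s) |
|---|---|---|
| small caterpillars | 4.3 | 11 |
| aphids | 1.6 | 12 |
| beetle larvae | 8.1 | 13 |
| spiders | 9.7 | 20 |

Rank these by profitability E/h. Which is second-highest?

In descending order of E/h:
beetle larvae: 8.1/13 = 0.623 kJ/s
spiders: 9.7/20 = 0.485 kJ/s
small caterpillars: 4.3/11 = 0.391 kJ/s
aphids: 1.6/12 = 0.133 kJ/s

spiders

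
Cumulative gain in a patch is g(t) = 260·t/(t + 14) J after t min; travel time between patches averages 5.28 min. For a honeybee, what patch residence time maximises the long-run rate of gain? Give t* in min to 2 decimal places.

By the marginal value theorem, leave when the instantaneous gain rate g'(t) equals the habitat-wide average g(t)/(T + t).
g'(t) = 260·14/(t + 14)². Setting 260·14/(t+14)² = 260t/[(t+14)(5.28+t)] gives 14(5.28+t) = t(t+14), so t² = 14×5.28 = 73.92.
t* = √73.92 = 8.598 min.

8.60 min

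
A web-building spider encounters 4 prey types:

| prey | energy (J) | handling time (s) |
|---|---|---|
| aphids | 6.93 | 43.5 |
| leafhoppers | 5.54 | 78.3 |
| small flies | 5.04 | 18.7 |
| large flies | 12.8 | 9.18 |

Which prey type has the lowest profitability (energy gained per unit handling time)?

In descending order of E/h:
large flies: 12.8/9.18 = 1.39 J/s
small flies: 5.04/18.7 = 0.27 J/s
aphids: 6.93/43.5 = 0.159 J/s
leafhoppers: 5.54/78.3 = 0.0708 J/s

leafhoppers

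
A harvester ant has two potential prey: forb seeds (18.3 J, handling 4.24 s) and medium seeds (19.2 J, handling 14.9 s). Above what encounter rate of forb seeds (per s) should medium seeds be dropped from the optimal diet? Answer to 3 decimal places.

Drop medium seeds once their profitability E₂/h₂ falls below the rate achievable on forb seeds alone: E₂/h₂ = λE₁/(1 + λh₁).
Solve for λ: λE₁h₂ = E₂(1 + λh₁) → λ(E₁h₂ − E₂h₁) = E₂ → λ = E₂/(E₁h₂ − E₂h₁).
λ = 19.2/(18.3×14.9 − 19.2×4.24) = 19.2/191.3 = 0.1004 per s.

0.100 per s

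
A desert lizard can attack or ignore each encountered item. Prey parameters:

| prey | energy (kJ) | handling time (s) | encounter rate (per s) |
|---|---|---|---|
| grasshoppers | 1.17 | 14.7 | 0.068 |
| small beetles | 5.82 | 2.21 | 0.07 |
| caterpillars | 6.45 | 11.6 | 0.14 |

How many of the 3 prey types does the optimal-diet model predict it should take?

Rank by E/h (kJ/s): small beetles 2.63, caterpillars 0.556, grasshoppers 0.0796. Include each in turn until the next type's E/h falls below the running intake rate.
Rate on top 1: 0.3528. caterpillars: 0.556 > 0.3528 → include.
Rate on top 2: 0.4716. grasshoppers: 0.0796 < 0.4716 → exclude; stop.
Optimal diet: small beetles, caterpillars — 2 of 3 types.

2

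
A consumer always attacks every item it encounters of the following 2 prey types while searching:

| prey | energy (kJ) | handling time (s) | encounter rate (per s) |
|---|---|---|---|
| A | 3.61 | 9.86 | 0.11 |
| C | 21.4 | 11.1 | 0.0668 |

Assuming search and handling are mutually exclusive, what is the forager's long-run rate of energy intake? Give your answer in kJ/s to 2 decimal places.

Energy encountered per unit search time: 0.11×3.61 + 0.0668×21.4 = 1.827 kJ/s.
Handling time per unit search time: 0.11×9.86 + 0.0668×11.1 = 1.826.
Rate = 1.827/(1 + 1.826) = 0.6463 kJ/s.

0.65 kJ/s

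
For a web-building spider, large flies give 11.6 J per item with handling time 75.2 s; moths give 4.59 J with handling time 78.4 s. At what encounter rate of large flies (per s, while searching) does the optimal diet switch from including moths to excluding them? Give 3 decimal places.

0.008 per s

At the threshold, the rate on large flies alone equals the profitability of moths: λ·11.6/(1 + λ·75.2) = 4.59/78.4 = 0.05855.
Rearranging, λ(11.6 − 0.05855×75.2) = 0.05855, so λ = 0.05855/7.197 = 0.008134 per s.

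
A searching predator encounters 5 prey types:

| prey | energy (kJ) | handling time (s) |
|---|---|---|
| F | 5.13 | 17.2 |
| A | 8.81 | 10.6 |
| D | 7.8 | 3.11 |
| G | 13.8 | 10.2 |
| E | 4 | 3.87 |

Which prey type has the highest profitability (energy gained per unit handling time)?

D

In descending order of E/h:
D: 7.8/3.11 = 2.51 kJ/s
G: 13.8/10.2 = 1.35 kJ/s
E: 4/3.87 = 1.03 kJ/s
A: 8.81/10.6 = 0.831 kJ/s
F: 5.13/17.2 = 0.298 kJ/s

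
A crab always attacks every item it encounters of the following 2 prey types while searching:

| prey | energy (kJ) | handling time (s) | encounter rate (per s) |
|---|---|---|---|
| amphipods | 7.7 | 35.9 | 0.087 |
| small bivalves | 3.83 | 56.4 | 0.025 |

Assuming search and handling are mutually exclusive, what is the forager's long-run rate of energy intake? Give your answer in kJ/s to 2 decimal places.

0.14 kJ/s

Energy encountered per unit search time: 0.087×7.7 + 0.025×3.83 = 0.7656 kJ/s.
Handling time per unit search time: 0.087×35.9 + 0.025×56.4 = 4.533.
Rate = 0.7656/(1 + 4.533) = 0.1384 kJ/s.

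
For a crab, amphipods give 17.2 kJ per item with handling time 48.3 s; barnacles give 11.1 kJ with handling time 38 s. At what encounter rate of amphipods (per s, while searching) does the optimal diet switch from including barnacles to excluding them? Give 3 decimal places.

At the threshold, the rate on amphipods alone equals the profitability of barnacles: λ·17.2/(1 + λ·48.3) = 11.1/38 = 0.2921.
Rearranging, λ(17.2 − 0.2921×48.3) = 0.2921, so λ = 0.2921/3.091 = 0.09449 per s.

0.094 per s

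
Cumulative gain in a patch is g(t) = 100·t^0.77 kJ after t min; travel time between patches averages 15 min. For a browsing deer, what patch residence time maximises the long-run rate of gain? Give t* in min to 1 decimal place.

50.2 min

Maximise g(t)/(T+t): set derivative to zero → g'(t)(T+t) = g(t).
g'(t) = 0.77·100·t^-0.23. Setting 0.77·100·t^-0.23 = 100·t^0.77/(15+t) gives 0.77(15+t) = t, so 0.23·t = 0.77×15.
t* = 0.77×15/0.23 = 50.22 min.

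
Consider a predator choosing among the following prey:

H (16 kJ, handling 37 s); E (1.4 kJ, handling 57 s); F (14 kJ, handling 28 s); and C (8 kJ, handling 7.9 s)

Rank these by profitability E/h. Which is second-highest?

F

Profitability E/h (kJ/s): H = 16/37 = 0.432, E = 1.4/57 = 0.0246, F = 14/28 = 0.5, C = 8/7.9 = 1.01.
Ranked: C > F > H > E.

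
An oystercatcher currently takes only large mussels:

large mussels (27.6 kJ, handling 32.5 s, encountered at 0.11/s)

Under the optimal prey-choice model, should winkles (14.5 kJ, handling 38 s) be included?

No

On large mussels alone, R = ΣλE/(1+Σλh) = 3.036/4.575 = 0.6636 kJ/s.
Profitability of winkles: 14.5/38 = 0.3816 kJ/s.
Since 0.3816 < R, time spent handling winkles is better spent searching.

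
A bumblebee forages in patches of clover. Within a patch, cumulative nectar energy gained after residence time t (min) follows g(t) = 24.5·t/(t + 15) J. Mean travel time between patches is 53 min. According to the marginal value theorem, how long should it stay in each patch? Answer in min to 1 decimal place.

Optimal t* satisfies g'(t*) = g(t*)/(T + t*).
g'(t) = 24.5·15/(t + 15)². Setting 24.5·15/(t+15)² = 24.5t/[(t+15)(53+t)] gives 15(53+t) = t(t+15), so t² = 15×53 = 795.
t* = √795 = 28.2 min.

28.2 min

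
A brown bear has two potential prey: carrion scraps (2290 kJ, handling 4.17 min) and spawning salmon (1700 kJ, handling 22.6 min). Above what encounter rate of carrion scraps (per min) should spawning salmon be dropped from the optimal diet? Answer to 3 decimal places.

The zero-one rule: include spawning salmon iff E₂/h₂ > λE₁/(1+λh₁). Equality gives the switch point.
λE₁h₂ = E₂ + λE₂h₁ ⇒ λ = E₂/(E₁h₂ − E₂h₁) = 1700/(5.175e+04 − 7089) = 0.03806 per min.

0.038 per min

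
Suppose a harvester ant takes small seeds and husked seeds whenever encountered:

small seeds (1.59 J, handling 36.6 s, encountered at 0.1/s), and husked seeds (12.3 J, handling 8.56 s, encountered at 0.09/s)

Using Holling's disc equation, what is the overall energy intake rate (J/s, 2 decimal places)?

0.23 J/s

R = Σλ_iE_i / (1 + Σλ_ih_i)
Numerator: 0.1×1.59 + 0.09×12.3 = 1.266
Denominator: 1 + 0.1×36.6 + 0.09×8.56 = 5.43
R = 1.266/5.43 = 0.2331 J/s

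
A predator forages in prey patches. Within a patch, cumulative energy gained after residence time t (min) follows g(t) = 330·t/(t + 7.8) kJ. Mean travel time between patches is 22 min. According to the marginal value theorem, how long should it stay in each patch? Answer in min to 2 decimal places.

Maximise g(t)/(T+t): set derivative to zero → g'(t)(T+t) = g(t).
g'(t) = 330·7.8/(t + 7.8)². Setting 330·7.8/(t+7.8)² = 330t/[(t+7.8)(22+t)] gives 7.8(22+t) = t(t+7.8), so t² = 7.8×22 = 171.6.
t* = √171.6 = 13.1 min.

13.10 min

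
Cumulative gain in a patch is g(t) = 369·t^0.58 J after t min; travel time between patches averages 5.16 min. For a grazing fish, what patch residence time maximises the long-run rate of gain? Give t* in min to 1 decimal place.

Maximise g(t)/(T+t): set derivative to zero → g'(t)(T+t) = g(t).
g'(t) = 0.58·369·t^-0.42. Setting 0.58·369·t^-0.42 = 369·t^0.58/(5.16+t) gives 0.58(5.16+t) = t, so 0.42·t = 0.58×5.16.
t* = 0.58×5.16/0.42 = 7.126 min.

7.1 min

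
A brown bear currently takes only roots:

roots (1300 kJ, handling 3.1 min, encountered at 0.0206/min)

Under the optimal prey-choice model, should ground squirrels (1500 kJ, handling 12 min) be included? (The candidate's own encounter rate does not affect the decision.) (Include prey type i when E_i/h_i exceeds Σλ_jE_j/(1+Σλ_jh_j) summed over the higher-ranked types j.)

Yes

On roots alone, R = ΣλE/(1+Σλh) = 26.78/1.064 = 25.17 kJ/min.
Profitability of ground squirrels: 1500/12 = 125 kJ/min.
125 > 25.17, so adding ground squirrels raises the average — include it.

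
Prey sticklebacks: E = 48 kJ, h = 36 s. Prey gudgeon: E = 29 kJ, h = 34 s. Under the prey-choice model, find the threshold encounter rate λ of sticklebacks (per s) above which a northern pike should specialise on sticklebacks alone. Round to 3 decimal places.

Drop gudgeon once their profitability E₂/h₂ falls below the rate achievable on sticklebacks alone: E₂/h₂ = λE₁/(1 + λh₁).
Solve for λ: λE₁h₂ = E₂(1 + λh₁) → λ(E₁h₂ − E₂h₁) = E₂ → λ = E₂/(E₁h₂ − E₂h₁).
λ = 29/(48×34 − 29×36) = 29/588 = 0.04932 per s.

0.049 per s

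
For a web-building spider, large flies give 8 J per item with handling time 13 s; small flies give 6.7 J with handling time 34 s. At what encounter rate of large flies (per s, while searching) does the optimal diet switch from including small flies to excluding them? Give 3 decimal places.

0.036 per s

At the threshold, the rate on large flies alone equals the profitability of small flies: λ·8/(1 + λ·13) = 6.7/34 = 0.1971.
Rearranging, λ(8 − 0.1971×13) = 0.1971, so λ = 0.1971/5.438 = 0.03624 per s.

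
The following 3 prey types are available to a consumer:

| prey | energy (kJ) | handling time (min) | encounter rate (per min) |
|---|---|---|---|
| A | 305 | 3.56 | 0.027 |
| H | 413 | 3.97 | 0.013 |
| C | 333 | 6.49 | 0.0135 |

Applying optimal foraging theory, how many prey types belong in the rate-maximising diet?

3

Rank by E/h (kJ/min): H 104, A 85.7, C 51.3. Include each in turn until the next type's E/h falls below the running intake rate.
Rate on top 1: 5.106. A: 85.7 > 5.106 → include.
Rate on top 2: 11.85. C: 51.3 > 11.85 → include.
Optimal diet: H, A, C — 3 of 3 types.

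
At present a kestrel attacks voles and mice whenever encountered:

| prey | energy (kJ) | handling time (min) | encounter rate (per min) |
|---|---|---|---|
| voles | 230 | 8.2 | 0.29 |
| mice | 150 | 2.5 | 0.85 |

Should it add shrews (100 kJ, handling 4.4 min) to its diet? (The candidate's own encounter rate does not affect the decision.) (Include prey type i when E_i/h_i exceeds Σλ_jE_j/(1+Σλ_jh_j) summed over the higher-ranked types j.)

No

Current rate: (0.29×230 + 0.85×150)/(1 + 0.29×8.2 + 0.85×2.5) = 35.29 kJ/min.
Profitability of shrews: 100/4.4 = 22.73 kJ/min.
Since 22.73 < R, time spent handling shrews is better spent searching.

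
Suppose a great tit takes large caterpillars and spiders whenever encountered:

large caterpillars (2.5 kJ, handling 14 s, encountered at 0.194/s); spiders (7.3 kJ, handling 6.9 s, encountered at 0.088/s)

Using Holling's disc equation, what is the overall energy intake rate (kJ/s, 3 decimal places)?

0.261 kJ/s

R = (0.194×2.5 + 0.088×7.3) / (1 + 0.194×14 + 0.088×6.9) = 1.127/4.323 = 0.2608 kJ/s.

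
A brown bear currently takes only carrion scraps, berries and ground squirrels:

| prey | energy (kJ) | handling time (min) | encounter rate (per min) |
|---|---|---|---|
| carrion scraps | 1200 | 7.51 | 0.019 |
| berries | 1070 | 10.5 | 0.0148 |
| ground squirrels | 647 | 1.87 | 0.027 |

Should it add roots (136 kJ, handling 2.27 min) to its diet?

On carrion scraps, berries and ground squirrels alone, R = ΣλE/(1+Σλh) = 56.11/1.349 = 41.6 kJ/min.
roots: E/h = 136/2.27 = 59.91 kJ/min.
Since 59.91 > R, including roots increases the long-run rate.

Yes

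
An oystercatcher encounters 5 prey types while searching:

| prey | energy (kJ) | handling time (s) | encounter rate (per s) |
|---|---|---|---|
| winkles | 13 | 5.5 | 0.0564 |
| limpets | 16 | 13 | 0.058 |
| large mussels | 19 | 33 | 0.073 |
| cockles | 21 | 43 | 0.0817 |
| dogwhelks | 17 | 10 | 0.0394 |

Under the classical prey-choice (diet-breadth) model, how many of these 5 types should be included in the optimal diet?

3

Rank by E/h (kJ/s): winkles 2.36, dogwhelks 1.7, limpets 1.23, large mussels 0.576, cockles 0.488. Include each in turn until the next type's E/h falls below the running intake rate.
Rate on top 1: 0.5596. dogwhelks: 1.7 > 0.5596 → include.
Rate on top 2: 0.8233. limpets: 1.23 > 0.8233 → include.
Rate on top 3: 0.9483. large mussels: 0.576 < 0.9483 → exclude; stop.
Optimal diet: winkles, dogwhelks, limpets — 3 of 5 types.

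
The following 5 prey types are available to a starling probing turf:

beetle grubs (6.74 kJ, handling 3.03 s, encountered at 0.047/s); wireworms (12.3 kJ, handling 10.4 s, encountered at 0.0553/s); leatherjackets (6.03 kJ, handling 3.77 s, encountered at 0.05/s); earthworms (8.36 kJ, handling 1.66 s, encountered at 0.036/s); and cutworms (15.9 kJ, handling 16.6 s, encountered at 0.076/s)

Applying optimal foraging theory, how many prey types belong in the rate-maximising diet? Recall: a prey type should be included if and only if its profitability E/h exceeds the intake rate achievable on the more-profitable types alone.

5

Rank by E/h (kJ/s): earthworms 5.04, beetle grubs 2.22, leatherjackets 1.6, wireworms 1.18, cutworms 0.958. Include each in turn until the next type's E/h falls below the running intake rate.
Rate on top 1: 0.284. beetle grubs: 2.22 > 0.284 → include.
Rate on top 2: 0.5139. leatherjackets: 1.6 > 0.5139 → include.
Rate on top 3: 0.661. wireworms: 1.18 > 0.661 → include.
Rate on top 4: 0.8136. cutworms: 0.958 > 0.8136 → include.
Optimal diet: earthworms, beetle grubs, leatherjackets, wireworms, cutworms — 5 of 5 types.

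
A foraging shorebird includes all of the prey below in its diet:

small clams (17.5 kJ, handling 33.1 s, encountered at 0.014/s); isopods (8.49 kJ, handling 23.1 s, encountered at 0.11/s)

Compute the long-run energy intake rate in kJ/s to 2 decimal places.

R = (0.014×17.5 + 0.11×8.49) / (1 + 0.014×33.1 + 0.11×23.1) = 1.179/4.004 = 0.2944 kJ/s.

0.29 kJ/s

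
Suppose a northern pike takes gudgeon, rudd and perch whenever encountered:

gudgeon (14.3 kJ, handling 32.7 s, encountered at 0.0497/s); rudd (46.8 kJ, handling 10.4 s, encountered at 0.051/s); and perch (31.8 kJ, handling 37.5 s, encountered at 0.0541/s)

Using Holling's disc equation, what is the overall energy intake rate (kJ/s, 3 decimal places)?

Energy encountered per unit search time: 0.0497×14.3 + 0.051×46.8 + 0.0541×31.8 = 4.818 kJ/s.
Handling time per unit search time: 0.0497×32.7 + 0.051×10.4 + 0.0541×37.5 = 4.184.
Rate = 4.818/(1 + 4.184) = 0.9293 kJ/s.

0.929 kJ/s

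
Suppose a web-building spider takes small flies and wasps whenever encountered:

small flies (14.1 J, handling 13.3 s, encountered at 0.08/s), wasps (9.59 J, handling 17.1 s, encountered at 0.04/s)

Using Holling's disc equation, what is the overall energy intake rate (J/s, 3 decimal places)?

0.550 J/s

R = (0.08×14.1 + 0.04×9.59) / (1 + 0.08×13.3 + 0.04×17.1) = 1.512/2.748 = 0.5501 J/s.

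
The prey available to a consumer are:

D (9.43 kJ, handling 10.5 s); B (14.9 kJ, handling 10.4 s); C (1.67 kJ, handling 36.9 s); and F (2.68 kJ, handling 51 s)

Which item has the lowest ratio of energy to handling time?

Profitability E/h (kJ/s): D = 9.43/10.5 = 0.898, B = 14.9/10.4 = 1.43, C = 1.67/36.9 = 0.0453, F = 2.68/51 = 0.0525.
Ranked: B > D > F > C.

C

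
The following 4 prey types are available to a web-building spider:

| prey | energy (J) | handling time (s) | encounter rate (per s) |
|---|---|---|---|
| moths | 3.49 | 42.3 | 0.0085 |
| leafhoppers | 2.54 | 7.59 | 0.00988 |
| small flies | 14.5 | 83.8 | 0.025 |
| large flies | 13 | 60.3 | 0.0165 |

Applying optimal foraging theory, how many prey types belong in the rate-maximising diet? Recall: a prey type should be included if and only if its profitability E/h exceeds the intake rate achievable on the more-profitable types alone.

Profitabilities (E/h, J/s): leafhoppers 0.335, large flies 0.216, small flies 0.173, moths 0.0825. Add prey in this order while the next type's profitability exceeds the intake rate on those already taken.
Rate on top 1: 0.02334. large flies: 0.216 > 0.02334 → include.
Rate on top 2: 0.1157. small flies: 0.173 > 0.1157 → include.
Rate on top 3: 0.1446. moths: 0.0825 < 0.1446 → exclude; stop.
Optimal diet: leafhoppers, large flies, small flies — 3 of 4 types.

3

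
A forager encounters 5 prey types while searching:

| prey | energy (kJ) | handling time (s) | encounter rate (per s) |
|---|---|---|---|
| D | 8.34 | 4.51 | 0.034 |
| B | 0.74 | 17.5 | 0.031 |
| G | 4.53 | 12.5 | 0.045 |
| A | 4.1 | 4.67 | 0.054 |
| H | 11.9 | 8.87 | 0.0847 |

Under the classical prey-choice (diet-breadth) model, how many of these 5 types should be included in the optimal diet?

Rank by E/h (kJ/s): D 1.85, H 1.34, A 0.878, G 0.362, B 0.0423. Include each in turn until the next type's E/h falls below the running intake rate.
Rate on top 1: 0.2459. H: 1.34 > 0.2459 → include.
Rate on top 2: 0.6781. A: 0.878 > 0.6781 → include.
Rate on top 3: 0.7014. G: 0.362 < 0.7014 → exclude; stop.
Optimal diet: D, H, A — 3 of 5 types.

3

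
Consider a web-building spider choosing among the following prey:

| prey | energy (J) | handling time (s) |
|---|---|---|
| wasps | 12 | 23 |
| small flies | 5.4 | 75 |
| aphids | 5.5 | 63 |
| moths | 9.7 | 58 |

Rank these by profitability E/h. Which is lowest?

In descending order of E/h:
wasps: 12/23 = 0.522 J/s
moths: 9.7/58 = 0.167 J/s
aphids: 5.5/63 = 0.0873 J/s
small flies: 5.4/75 = 0.072 J/s

small flies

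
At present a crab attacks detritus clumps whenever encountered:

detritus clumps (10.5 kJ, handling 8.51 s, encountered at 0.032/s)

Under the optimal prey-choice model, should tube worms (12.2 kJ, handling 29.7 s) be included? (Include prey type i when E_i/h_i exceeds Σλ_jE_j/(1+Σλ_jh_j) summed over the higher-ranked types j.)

Yes

Current rate: (0.032×10.5)/(1 + 0.032×8.51) = 0.2641 kJ/s.
Profitability of tube worms: 12.2/29.7 = 0.4108 kJ/s.
0.4108 > 0.2641, so adding tube worms raises the average — include it.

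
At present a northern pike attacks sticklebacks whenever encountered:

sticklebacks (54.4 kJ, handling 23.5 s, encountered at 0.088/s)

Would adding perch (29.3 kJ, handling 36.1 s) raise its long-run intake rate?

No

Intake rate on the current diet: R = (0.088×54.4) / (1 + 0.088×23.5) = 4.787/3.068 = 1.56 kJ/s.
Profitability of perch: 29.3/36.1 = 0.8116 kJ/s.
0.8116 < 1.56, so adding perch would lower the average — exclude it.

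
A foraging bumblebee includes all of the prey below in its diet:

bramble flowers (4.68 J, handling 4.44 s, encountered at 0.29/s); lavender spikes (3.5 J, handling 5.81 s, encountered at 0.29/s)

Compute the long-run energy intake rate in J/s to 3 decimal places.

Energy encountered per unit search time: 0.29×4.68 + 0.29×3.5 = 2.372 J/s.
Handling time per unit search time: 0.29×4.44 + 0.29×5.81 = 2.973.
Rate = 2.372/(1 + 2.973) = 0.5972 J/s.

0.597 J/s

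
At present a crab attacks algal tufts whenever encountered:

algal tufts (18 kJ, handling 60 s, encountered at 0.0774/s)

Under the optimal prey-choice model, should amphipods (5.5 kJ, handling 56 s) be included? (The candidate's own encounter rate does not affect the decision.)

No

Intake rate on the current diet: R = (0.0774×18) / (1 + 0.0774×60) = 1.393/5.644 = 0.2468 kJ/s.
Profitability of amphipods: 5.5/56 = 0.09821 kJ/s.
Since 0.09821 < R, time spent handling amphipods is better spent searching.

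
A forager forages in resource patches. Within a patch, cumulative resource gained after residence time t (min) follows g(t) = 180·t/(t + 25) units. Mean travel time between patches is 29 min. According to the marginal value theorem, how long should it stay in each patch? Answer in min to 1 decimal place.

By the marginal value theorem, leave when the instantaneous gain rate g'(t) equals the habitat-wide average g(t)/(T + t).
g'(t) = 180·25/(t + 25)². Setting 180·25/(t+25)² = 180t/[(t+25)(29+t)] gives 25(29+t) = t(t+25), so t² = 25×29 = 725.
t* = √725 = 26.93 min.

26.9 min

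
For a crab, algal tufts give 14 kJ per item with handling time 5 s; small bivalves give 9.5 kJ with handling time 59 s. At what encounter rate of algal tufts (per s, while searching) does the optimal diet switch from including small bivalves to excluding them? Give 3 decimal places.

The zero-one rule: include small bivalves iff E₂/h₂ > λE₁/(1+λh₁). Equality gives the switch point.
λE₁h₂ = E₂ + λE₂h₁ ⇒ λ = E₂/(E₁h₂ − E₂h₁) = 9.5/(826 − 47.5) = 0.0122 per s.

0.012 per s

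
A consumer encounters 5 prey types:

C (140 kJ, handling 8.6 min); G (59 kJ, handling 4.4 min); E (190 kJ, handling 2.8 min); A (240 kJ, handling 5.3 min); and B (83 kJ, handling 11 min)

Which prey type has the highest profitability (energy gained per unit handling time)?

E

Profitability E/h (kJ/min): C = 140/8.6 = 16.3, G = 59/4.4 = 13.4, E = 190/2.8 = 67.9, A = 240/5.3 = 45.3, B = 83/11 = 7.55.
Ranked: E > A > C > G > B.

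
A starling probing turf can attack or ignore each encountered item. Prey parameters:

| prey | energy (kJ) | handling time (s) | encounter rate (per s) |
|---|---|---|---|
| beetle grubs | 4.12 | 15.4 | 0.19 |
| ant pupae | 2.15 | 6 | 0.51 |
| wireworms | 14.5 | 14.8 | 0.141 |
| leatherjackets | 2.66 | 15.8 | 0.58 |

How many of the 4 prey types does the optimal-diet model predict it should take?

Profitabilities (E/h, kJ/s): wireworms 0.98, ant pupae 0.358, beetle grubs 0.268, leatherjackets 0.168. Add prey in this order while the next type's profitability exceeds the intake rate on those already taken.
Rate on top 1: 0.6623. ant pupae: 0.358 < 0.6623 → exclude; stop.
Optimal diet: wireworms — 1 of 4 types.

1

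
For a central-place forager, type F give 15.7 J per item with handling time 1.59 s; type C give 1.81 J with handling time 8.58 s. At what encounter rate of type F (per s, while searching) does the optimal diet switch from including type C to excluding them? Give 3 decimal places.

0.014 per s

At the threshold, the rate on type F alone equals the profitability of type C: λ·15.7/(1 + λ·1.59) = 1.81/8.58 = 0.211.
Rearranging, λ(15.7 − 0.211×1.59) = 0.211, so λ = 0.211/15.36 = 0.01373 per s.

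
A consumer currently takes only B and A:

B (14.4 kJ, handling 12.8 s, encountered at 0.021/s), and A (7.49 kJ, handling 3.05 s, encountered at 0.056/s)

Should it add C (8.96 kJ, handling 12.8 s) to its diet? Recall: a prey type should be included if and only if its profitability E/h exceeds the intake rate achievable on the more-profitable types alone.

Yes

Intake rate on the current diet: R = (0.021×14.4 + 0.056×7.49) / (1 + 0.021×12.8 + 0.056×3.05) = 0.7218/1.44 = 0.5014 kJ/s.
C: E/h = 8.96/12.8 = 0.7 kJ/s.
Since 0.7 > R, including C increases the long-run rate.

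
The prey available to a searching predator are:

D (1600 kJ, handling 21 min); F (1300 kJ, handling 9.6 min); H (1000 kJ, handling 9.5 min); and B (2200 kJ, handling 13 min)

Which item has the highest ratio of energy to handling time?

In descending order of E/h:
B: 2200/13 = 169 kJ/min
F: 1300/9.6 = 135 kJ/min
H: 1000/9.5 = 105 kJ/min
D: 1600/21 = 76.2 kJ/min

B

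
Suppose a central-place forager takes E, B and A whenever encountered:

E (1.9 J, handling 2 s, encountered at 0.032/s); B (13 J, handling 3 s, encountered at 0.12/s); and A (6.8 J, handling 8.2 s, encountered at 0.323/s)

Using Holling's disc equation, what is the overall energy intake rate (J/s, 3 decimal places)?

0.937 J/s

Energy encountered per unit search time: 0.032×1.9 + 0.12×13 + 0.323×6.8 = 3.817 J/s.
Handling time per unit search time: 0.032×2 + 0.12×3 + 0.323×8.2 = 3.073.
Rate = 3.817/(1 + 3.073) = 0.9373 J/s.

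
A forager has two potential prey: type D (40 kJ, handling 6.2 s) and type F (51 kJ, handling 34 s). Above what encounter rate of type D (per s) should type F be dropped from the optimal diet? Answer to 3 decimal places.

0.049 per s

Drop type F once their profitability E₂/h₂ falls below the rate achievable on type D alone: E₂/h₂ = λE₁/(1 + λh₁).
Solve for λ: λE₁h₂ = E₂(1 + λh₁) → λ(E₁h₂ − E₂h₁) = E₂ → λ = E₂/(E₁h₂ − E₂h₁).
λ = 51/(40×34 − 51×6.2) = 51/1044 = 0.04886 per s.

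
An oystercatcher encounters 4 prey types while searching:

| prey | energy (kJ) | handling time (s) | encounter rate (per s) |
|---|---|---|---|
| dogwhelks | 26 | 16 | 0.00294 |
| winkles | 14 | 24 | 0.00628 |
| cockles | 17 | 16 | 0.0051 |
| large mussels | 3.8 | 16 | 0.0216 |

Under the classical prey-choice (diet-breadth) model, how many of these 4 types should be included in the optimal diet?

4

E/h in descending order: dogwhelks 1.62, cockles 1.06, winkles 0.583, large mussels 0.237 kJ/s. The optimal diet is the largest prefix of this list for which every included type satisfies E_i/h_i > R on the types above it.
Rate on top 1: 0.07301. cockles: 1.06 > 0.07301 → include.
Rate on top 2: 0.1445. winkles: 0.583 > 0.1445 → include.
Rate on top 3: 0.1962. large mussels: 0.237 > 0.1962 → include.
Optimal diet: dogwhelks, cockles, winkles, large mussels — 4 of 4 types.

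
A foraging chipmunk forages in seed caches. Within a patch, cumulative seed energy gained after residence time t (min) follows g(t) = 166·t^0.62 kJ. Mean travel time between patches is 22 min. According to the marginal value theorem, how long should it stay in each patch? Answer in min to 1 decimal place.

35.9 min

By the marginal value theorem, leave when the instantaneous gain rate g'(t) equals the habitat-wide average g(t)/(T + t).
g'(t) = 0.62·166·t^-0.38. Setting 0.62·166·t^-0.38 = 166·t^0.62/(22+t) gives 0.62(22+t) = t, so 0.38·t = 0.62×22.
t* = 0.62×22/0.38 = 35.89 min.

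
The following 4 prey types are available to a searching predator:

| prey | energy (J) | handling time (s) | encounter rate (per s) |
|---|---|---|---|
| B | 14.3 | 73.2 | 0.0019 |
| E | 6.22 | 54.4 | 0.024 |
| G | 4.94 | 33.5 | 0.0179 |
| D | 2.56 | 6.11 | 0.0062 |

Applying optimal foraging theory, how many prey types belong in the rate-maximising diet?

E/h in descending order: D 0.419, B 0.195, G 0.147, E 0.114 J/s. The optimal diet is the largest prefix of this list for which every included type satisfies E_i/h_i > R on the types above it.
Rate on top 1: 0.01529. B: 0.195 > 0.01529 → include.
Rate on top 2: 0.03657. G: 0.147 > 0.03657 → include.
Rate on top 3: 0.074. E: 0.114 > 0.074 → include.
Optimal diet: D, B, G, E — 4 of 4 types.

4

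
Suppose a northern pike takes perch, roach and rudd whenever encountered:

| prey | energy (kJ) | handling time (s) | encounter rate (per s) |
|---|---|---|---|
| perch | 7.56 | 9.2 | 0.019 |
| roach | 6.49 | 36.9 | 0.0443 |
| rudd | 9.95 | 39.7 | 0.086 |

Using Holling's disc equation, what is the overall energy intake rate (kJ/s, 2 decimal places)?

R = (0.019×7.56 + 0.0443×6.49 + 0.086×9.95) / (1 + 0.019×9.2 + 0.0443×36.9 + 0.086×39.7) = 1.287/6.224 = 0.2068 kJ/s.

0.21 kJ/s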